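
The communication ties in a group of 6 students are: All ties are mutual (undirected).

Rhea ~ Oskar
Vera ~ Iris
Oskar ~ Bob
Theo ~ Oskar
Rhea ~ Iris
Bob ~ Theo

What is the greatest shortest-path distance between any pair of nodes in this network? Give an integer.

Eccentricity of each node (its greatest distance to any other): Bob:4, Iris:3, Oskar:3, Rhea:2, Theo:4, Vera:4.
The maximum eccentricity is 4, realized for instance by the pair Vera–Theo via Vera – Iris – Rhea – Oskar – Theo. So the diameter is 4.

4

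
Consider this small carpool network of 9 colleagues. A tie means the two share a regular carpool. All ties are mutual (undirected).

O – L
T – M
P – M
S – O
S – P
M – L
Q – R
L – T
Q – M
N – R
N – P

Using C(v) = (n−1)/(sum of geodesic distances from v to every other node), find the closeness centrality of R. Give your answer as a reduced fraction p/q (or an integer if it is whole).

8/19

Distances from R: L:3, M:2, N:1, O:4, P:2, Q:1, S:3, T:3. Sum = 19.
n = 9, so closeness = 8/19.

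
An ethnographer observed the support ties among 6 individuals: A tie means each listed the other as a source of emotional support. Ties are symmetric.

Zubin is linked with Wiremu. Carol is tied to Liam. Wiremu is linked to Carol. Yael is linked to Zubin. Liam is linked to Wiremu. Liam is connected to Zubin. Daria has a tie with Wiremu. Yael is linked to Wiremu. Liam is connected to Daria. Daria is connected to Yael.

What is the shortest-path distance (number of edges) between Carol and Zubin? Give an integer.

2

One shortest route is Carol – Wiremu – Zubin, which uses 2 edges, and Carol and Zubin are not directly tied, so nothing shorter exists. So d(Carol,Zubin) = 2.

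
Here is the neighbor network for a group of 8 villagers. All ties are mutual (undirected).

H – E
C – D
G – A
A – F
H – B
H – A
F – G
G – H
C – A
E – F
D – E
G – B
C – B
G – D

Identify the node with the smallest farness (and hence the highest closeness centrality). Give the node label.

G

Farness (sum of distances to all others) for each node — A:10, B:11, C:11, D:11, E:11, F:11, G:9, H:10.
The smallest farness is 9, for G, so G has the highest closeness.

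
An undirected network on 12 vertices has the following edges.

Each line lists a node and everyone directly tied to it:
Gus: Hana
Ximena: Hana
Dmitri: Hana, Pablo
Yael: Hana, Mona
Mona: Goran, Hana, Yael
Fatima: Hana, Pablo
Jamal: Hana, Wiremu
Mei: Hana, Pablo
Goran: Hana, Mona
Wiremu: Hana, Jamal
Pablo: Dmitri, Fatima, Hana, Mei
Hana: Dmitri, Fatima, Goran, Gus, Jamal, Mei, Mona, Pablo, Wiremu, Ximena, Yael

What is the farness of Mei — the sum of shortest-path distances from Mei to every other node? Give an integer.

20

Distances from Mei: Dmitri:2, Fatima:2, Goran:2, Gus:2, Hana:1, Jamal:2, Mona:2, Pablo:1, Wiremu:2, Ximena:2, Yael:2.
Sum = 2 + 2 + 2 + 2 + 1 + 2 + 2 + 1 + 2 + 2 + 2 = 20.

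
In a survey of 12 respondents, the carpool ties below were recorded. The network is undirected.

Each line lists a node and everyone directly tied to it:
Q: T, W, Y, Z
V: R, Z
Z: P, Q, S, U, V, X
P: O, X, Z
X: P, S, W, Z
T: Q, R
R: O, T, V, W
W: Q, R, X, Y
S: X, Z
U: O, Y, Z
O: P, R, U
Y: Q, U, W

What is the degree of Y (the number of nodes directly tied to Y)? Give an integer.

3

Y is directly tied to Q, U, and W. That is 3 neighbors, so the degree of Y is 3.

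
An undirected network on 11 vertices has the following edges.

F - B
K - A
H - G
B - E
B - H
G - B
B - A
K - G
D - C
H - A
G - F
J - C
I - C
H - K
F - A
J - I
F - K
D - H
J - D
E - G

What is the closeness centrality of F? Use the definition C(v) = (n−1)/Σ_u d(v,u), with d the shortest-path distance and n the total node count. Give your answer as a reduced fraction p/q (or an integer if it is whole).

5/12

Distances from F: A:1, B:1, C:4, D:3, E:2, G:1, H:2, I:5, J:4, K:1. Sum = 24.
n = 11, so closeness = 10/24 = 5/12.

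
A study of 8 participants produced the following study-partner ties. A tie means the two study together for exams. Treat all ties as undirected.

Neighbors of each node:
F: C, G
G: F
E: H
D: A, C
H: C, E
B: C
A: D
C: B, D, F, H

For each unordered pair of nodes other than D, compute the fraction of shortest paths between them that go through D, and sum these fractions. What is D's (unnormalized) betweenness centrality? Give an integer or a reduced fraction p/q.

6

Pairs whose geodesics pass through D — C–A: 1; F–A: 1; G–A: 1; H–A: 1; E–A: 1; B–A: 1.
All other pairs contribute 0.
Summing the contributions gives betweenness(D) = 6.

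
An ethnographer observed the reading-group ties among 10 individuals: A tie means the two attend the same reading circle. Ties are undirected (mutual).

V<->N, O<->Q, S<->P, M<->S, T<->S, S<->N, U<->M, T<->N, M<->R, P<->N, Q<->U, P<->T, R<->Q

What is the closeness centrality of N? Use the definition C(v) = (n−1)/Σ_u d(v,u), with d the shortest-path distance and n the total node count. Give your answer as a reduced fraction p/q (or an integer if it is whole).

Distances from N: M:2, O:5, P:1, Q:4, R:3, S:1, T:1, U:3, V:1. Sum = 21.
n = 10, so closeness = 9/21 = 3/7.

3/7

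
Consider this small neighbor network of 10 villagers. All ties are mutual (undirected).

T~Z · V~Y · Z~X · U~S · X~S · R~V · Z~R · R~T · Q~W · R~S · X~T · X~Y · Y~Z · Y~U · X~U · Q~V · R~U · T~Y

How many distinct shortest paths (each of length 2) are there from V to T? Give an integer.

The shortest distance is 2. The length-2 paths are: V–R–T; V–Y–T.
That gives 2 distinct shortest paths.

2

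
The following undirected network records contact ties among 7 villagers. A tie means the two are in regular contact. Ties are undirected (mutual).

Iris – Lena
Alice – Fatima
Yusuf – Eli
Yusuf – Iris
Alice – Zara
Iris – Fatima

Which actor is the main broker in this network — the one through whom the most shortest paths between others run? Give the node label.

Unnormalized betweenness of each node: Alice:5, Eli:0, Fatima:8, Iris:11, Lena:0, Yusuf:5, Zara:0.
Iris has the largest value, 11, making it the main broker — the node through which the most shortest paths run.

Iris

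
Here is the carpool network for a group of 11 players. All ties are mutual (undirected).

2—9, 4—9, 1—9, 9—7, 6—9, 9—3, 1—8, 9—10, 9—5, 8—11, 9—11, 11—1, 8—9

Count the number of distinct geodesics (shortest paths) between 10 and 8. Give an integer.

The shortest distance is 2, and the only length-2 path is 10–9–8. So there is exactly 1 shortest path.

1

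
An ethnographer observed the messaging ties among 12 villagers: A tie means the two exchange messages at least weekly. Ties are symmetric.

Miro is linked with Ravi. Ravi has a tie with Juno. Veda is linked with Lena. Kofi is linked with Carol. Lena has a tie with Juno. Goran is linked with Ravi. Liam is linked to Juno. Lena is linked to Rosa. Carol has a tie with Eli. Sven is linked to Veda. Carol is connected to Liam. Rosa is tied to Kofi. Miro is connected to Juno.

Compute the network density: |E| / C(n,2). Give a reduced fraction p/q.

There are 13 edges and 12 nodes, so the maximum possible is C(12,2) = 66.
Density = 13/66.

13/66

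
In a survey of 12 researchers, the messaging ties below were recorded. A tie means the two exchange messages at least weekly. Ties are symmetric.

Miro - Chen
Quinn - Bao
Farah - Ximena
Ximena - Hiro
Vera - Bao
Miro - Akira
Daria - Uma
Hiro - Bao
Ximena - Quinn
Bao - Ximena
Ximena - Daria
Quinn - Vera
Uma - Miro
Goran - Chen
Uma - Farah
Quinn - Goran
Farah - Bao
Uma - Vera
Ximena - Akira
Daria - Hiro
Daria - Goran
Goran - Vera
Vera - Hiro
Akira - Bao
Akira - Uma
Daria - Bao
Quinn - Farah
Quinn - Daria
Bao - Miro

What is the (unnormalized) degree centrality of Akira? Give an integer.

4

Akira is directly tied to Bao, Miro, Uma, and Ximena. That is 4 neighbors, so the degree of Akira is 4.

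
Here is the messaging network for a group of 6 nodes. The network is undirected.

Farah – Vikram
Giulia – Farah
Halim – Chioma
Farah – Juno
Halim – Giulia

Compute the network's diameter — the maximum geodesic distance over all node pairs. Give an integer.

Eccentricity of each node (its greatest distance to any other): Chioma:4, Farah:3, Giulia:2, Halim:3, Juno:4, Vikram:4.
The maximum eccentricity is 4, realized for instance by the pair Juno–Chioma via Juno – Farah – Giulia – Halim – Chioma. So the diameter is 4.

4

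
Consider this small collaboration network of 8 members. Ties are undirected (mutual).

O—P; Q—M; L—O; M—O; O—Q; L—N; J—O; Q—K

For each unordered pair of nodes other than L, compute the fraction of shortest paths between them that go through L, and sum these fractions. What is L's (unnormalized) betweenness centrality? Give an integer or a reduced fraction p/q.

6

Pairs whose geodesics pass through L — Q–N: 1; P–N: 1; M–N: 1; J–N: 1; K–N: 1; O–N: 1.
All other pairs contribute 0.
Summing the contributions gives betweenness(L) = 6.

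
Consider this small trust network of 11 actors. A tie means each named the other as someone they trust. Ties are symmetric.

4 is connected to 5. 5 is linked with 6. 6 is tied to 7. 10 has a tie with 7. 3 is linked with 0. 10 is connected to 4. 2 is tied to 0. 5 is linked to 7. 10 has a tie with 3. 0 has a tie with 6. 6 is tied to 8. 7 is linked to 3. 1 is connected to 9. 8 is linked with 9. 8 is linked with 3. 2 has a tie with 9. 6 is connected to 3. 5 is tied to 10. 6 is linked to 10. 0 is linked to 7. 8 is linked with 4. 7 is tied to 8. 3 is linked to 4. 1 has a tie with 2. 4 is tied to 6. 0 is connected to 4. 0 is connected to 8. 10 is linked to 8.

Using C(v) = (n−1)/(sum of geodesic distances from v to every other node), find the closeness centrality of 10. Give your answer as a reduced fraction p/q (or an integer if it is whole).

5/8

Distances from 10: 0:2, 1:3, 2:3, 3:1, 4:1, 5:1, 6:1, 7:1, 8:1, 9:2. Sum = 16.
n = 11, so closeness = 10/16 = 5/8.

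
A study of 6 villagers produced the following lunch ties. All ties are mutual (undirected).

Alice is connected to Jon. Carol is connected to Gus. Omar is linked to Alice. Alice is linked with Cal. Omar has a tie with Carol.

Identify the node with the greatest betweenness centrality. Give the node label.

Unnormalized betweenness of each node: Alice:7, Cal:0, Carol:4, Gus:0, Jon:0, Omar:6.
Alice has the largest value, 7, making it the main broker — the node through which the most shortest paths run.

Alice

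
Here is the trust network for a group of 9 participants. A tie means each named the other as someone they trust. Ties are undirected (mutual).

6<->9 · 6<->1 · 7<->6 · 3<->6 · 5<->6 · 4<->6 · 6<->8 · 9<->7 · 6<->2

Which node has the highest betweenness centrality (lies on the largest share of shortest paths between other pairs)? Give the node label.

Unnormalized betweenness of each node: 1:0, 2:0, 3:0, 4:0, 5:0, 6:27, 7:0, 8:0, 9:0.
6 has the largest value, 27, making it the main broker — the node through which the most shortest paths run.

6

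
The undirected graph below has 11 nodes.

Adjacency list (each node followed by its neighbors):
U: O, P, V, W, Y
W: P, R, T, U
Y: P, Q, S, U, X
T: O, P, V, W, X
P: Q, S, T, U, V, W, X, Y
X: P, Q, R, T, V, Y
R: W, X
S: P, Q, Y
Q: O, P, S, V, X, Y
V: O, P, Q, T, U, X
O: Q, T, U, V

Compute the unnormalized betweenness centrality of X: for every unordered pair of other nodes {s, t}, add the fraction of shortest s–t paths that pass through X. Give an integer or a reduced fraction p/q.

127/20

Pairs whose geodesics pass through X — Y–T: 1/2; Y–R: 1; Y–V: 1/4; P–R: 1/2; T–R: 1/2; T–Q: 1/4; R–O: 3/5; R–Q: 1; R–V: 1; R–S: 3/4.
All other pairs contribute 0.
Summing the contributions gives betweenness(X) = 127/20.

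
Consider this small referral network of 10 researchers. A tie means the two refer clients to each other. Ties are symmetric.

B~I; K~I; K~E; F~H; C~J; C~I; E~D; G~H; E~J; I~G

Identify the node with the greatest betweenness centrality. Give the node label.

Unnormalized betweenness of each node: B:0, C:5, D:0, E:9, F:0, G:14, H:8, I:24, J:2, K:10.
I has the largest value, 24, making it the main broker — the node through which the most shortest paths run.

I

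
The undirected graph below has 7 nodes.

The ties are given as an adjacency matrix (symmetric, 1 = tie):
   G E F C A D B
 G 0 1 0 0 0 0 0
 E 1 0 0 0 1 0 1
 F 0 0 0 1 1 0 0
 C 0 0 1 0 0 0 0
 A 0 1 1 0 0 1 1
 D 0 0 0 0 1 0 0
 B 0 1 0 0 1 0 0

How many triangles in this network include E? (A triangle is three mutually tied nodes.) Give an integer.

1

E's neighbors: A, B, and G.
Neighbor pairs that are themselves tied: E–A–B. Each forms one triangle with E, for 1 in total.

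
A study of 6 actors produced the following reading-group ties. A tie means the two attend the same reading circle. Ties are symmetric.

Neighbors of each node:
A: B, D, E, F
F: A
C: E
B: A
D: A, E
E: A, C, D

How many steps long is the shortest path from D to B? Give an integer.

One shortest route is D – A – B, which uses 2 edges, and D and B are not directly tied, so nothing shorter exists. So d(D,B) = 2.

2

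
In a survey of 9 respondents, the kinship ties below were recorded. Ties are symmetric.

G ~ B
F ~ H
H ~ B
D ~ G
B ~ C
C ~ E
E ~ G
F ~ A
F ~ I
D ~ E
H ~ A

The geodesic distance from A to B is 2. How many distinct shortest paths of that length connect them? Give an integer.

The shortest distance is 2, and the only length-2 path is A–H–B. So there is exactly 1 shortest path.

1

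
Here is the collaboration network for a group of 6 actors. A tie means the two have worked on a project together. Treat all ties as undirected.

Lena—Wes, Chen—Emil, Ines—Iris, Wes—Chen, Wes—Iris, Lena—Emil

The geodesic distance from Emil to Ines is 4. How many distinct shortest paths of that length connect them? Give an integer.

The shortest distance is 4. The length-4 paths are: Emil–Lena–Wes–Iris–Ines; Emil–Chen–Wes–Iris–Ines.
That gives 2 distinct shortest paths.

2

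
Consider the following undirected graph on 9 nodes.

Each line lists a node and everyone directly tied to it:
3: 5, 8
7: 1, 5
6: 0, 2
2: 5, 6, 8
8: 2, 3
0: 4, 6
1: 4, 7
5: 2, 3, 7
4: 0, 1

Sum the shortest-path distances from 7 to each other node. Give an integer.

17

Distances from 7: 0:3, 1:1, 2:2, 3:2, 4:2, 5:1, 6:3, 8:3.
Sum = 3 + 1 + 2 + 2 + 2 + 1 + 3 + 3 = 17.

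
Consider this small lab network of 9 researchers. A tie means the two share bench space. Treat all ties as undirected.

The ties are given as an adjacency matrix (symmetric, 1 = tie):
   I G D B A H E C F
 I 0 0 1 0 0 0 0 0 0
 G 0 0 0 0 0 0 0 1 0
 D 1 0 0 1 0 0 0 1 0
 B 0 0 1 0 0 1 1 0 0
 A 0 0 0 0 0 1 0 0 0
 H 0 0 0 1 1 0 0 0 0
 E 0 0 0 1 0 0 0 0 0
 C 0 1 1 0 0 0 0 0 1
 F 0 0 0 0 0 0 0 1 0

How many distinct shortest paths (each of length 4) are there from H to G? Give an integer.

The shortest distance is 4, and the only length-4 path is H–B–D–C–G. So there is exactly 1 shortest path.

1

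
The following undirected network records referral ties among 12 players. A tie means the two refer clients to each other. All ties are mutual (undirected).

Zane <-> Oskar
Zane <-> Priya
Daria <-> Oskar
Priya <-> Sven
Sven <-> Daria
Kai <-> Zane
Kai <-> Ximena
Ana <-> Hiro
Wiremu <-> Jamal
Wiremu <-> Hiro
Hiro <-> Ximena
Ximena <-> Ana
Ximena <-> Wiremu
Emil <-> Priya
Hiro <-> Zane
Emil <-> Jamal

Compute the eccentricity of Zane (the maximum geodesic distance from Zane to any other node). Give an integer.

Distances from Zane: Ana:2, Daria:2, Emil:2, Hiro:1, Jamal:3, Kai:1, Oskar:1, Priya:1, Sven:2, Wiremu:2, Ximena:2.
The largest is 3 (to Jamal), so the eccentricity of Zane is 3.

3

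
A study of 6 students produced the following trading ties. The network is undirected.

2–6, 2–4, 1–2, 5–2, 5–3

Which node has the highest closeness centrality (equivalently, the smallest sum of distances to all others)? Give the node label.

2

Farness (sum of distances to all others) for each node — 1:10, 2:6, 3:12, 4:10, 5:8, 6:10.
The smallest farness is 6, for 2, so 2 has the highest closeness.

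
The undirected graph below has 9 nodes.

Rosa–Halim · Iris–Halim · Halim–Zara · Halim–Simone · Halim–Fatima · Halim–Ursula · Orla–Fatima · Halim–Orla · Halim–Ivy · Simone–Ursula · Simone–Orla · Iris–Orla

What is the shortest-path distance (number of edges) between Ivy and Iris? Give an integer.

One shortest route is Ivy – Halim – Iris, which uses 2 edges, and Ivy and Iris are not directly tied, so nothing shorter exists. So d(Ivy,Iris) = 2.

2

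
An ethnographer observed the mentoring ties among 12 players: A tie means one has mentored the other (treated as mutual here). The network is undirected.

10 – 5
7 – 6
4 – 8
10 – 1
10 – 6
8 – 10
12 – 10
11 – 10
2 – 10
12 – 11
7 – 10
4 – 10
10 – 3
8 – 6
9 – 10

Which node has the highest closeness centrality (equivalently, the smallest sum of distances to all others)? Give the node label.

Farness (sum of distances to all others) for each node — 1:21, 2:21, 3:21, 4:20, 5:21, 6:19, 7:20, 8:19, 9:21, 10:11, 11:20, 12:20.
The smallest farness is 11, for 10, so 10 has the highest closeness.

10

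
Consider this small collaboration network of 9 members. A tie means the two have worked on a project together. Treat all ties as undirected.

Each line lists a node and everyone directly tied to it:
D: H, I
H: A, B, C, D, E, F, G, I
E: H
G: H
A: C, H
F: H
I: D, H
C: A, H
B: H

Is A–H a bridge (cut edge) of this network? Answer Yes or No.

Even without that edge, A still reaches H via A – C – H, so the network stays connected. Not a bridge.

No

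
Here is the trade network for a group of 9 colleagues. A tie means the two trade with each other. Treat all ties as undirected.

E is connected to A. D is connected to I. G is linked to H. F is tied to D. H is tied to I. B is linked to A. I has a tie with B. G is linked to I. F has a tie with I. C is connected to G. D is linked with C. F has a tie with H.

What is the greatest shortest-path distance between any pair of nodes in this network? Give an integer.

Eccentricity of each node (its greatest distance to any other): A:4, B:3, C:5, D:4, E:5, F:4, G:4, H:4, I:3.
The maximum eccentricity is 5, realized for instance by the pair E–C via E – A – B – I – G – C. So the diameter is 5.

5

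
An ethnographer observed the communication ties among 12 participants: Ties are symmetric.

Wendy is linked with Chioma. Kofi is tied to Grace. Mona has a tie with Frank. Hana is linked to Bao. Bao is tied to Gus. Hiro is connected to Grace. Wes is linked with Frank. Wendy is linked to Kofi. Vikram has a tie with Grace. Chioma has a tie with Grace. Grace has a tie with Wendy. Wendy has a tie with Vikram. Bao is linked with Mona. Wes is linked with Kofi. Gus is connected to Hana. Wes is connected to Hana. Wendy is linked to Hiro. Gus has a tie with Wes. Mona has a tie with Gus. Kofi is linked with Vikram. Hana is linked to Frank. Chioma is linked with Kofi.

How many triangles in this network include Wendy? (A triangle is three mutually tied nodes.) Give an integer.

6

Wendy's neighbors: Chioma, Grace, Hiro, Kofi, and Vikram.
Neighbor pairs that are themselves tied: Wendy–Chioma–Grace; Wendy–Chioma–Kofi; Wendy–Grace–Hiro; Wendy–Grace–Kofi; Wendy–Grace–Vikram; Wendy–Kofi–Vikram. Each forms one triangle with Wendy, for 6 in total.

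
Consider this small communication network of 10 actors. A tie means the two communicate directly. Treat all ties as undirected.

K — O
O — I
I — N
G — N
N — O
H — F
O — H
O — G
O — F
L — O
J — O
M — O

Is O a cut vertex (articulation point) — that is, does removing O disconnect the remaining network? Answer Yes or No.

Removing O leaves {K} with no path to {G, I, and N}, so the network splits into 6 components. O is a cut vertex.

Yes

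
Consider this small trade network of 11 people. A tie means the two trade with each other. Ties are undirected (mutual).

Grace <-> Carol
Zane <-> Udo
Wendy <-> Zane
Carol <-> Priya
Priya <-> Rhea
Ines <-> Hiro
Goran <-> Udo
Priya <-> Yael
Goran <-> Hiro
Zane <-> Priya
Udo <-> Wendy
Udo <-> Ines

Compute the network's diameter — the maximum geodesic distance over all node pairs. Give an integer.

Eccentricity of each node (its greatest distance to any other): Carol:5, Goran:5, Grace:6, Hiro:6, Ines:5, Priya:4, Rhea:5, Udo:4, Wendy:4, Yael:5, Zane:3.
The maximum eccentricity is 6, realized for instance by the pair Hiro–Grace via Hiro – Ines – Udo – Zane – Priya – Carol – Grace. So the diameter is 6.

6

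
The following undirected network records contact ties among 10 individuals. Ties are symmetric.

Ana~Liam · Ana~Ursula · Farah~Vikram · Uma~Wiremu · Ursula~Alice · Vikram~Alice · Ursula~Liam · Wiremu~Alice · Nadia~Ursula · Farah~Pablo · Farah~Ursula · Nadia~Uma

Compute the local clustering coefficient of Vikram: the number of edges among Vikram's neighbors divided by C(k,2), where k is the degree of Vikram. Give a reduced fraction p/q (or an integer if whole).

0

Vikram's neighbors: Alice and Farah (k = 2).
Possible neighbor pairs: C(2,2) = 1. Edges among them: none → e = 0.
Clustering(Vikram) = 0/1.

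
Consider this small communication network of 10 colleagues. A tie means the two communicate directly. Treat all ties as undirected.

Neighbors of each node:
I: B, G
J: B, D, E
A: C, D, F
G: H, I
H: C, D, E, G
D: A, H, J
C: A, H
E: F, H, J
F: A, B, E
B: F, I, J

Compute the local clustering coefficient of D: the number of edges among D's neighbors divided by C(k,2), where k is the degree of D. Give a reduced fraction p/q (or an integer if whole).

0

D's neighbors: A, H, and J (k = 3).
Possible neighbor pairs: C(3,2) = 3. Edges among them: none → e = 0.
Clustering(D) = 0/3 = 0.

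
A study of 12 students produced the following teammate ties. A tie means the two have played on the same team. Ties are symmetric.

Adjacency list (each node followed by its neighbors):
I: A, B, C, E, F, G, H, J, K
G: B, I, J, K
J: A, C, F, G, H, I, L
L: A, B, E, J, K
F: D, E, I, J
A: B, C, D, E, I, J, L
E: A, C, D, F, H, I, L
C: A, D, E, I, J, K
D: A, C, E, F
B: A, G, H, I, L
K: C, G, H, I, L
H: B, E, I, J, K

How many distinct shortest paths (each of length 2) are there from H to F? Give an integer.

3

The shortest distance is 2. The length-2 paths are: H–J–F; H–E–F; H–I–F.
That gives 3 distinct shortest paths.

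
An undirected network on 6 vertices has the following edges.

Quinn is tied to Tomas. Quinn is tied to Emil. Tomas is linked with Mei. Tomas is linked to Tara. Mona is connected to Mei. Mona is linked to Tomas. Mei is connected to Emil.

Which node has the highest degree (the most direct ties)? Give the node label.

Degrees — Emil:2, Mei:3, Mona:2, Quinn:2, Tara:1, Tomas:4.
The maximum is 4, attained only by Tomas.

Tomas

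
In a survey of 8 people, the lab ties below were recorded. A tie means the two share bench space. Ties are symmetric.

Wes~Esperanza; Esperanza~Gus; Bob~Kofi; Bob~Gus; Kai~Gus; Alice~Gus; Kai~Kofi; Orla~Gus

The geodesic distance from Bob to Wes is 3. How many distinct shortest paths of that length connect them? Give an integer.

1

The shortest distance is 3, and the only length-3 path is Bob–Gus–Esperanza–Wes. So there is exactly 1 shortest path.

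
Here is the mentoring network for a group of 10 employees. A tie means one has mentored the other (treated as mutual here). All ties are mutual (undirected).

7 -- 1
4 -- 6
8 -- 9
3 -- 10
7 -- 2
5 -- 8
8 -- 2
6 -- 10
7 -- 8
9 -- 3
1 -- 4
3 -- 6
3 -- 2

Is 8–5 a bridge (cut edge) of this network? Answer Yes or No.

Yes

Without the 8–5 edge there is no alternate route between 8 and 5, so the network disconnects. It is a bridge.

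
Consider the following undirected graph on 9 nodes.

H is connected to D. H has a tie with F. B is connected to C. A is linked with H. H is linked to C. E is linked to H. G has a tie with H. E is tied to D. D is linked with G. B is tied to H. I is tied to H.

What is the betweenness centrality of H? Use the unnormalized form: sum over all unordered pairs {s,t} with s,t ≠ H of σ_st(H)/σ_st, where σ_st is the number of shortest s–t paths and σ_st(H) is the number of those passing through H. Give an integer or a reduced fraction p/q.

49/2

Pairs whose geodesics pass through H — C–G: 1; C–E: 1; C–F: 1; C–D: 1; C–I: 1; C–A: 1; B–G: 1; B–E: 1; B–F: 1; B–D: 1; B–I: 1; B–A: 1; G–E: 1/2; G–F: 1 … (+11 more pairs).
All other pairs contribute 0.
Summing the contributions gives betweenness(H) = 49/2.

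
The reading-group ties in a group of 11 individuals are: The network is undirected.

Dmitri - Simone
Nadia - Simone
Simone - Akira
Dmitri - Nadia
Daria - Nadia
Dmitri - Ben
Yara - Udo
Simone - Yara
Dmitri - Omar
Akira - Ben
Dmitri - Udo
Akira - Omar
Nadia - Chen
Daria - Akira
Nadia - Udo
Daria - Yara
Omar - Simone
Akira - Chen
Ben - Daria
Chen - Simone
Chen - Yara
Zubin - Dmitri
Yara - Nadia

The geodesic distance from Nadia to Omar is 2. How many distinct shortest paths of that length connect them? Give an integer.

The shortest distance is 2. The length-2 paths are: Nadia–Simone–Omar; Nadia–Dmitri–Omar.
That gives 2 distinct shortest paths.

2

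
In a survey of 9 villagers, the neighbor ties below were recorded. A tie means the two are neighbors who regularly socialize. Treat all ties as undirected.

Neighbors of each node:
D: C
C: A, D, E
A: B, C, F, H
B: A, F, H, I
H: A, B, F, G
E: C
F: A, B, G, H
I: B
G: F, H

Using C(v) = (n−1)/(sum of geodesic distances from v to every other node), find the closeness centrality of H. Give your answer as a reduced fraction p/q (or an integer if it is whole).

4/7

Distances from H: A:1, B:1, C:2, D:3, E:3, F:1, G:1, I:2. Sum = 14.
n = 9, so closeness = 8/14 = 4/7.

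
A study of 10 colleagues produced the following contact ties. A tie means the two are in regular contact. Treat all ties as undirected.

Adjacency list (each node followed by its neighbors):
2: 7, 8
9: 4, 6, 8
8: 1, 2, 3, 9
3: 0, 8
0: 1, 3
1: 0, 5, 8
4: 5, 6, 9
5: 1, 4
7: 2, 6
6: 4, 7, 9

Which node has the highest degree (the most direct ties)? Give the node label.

8

Degrees — 0:2, 1:3, 2:2, 3:2, 4:3, 5:2, 6:3, 7:2, 8:4, 9:3.
The maximum is 4, attained only by 8.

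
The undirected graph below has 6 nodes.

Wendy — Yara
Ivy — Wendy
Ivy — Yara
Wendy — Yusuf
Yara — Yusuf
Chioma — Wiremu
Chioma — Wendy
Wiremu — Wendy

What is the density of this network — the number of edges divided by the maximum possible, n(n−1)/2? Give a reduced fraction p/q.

8/15

There are 8 edges and 6 nodes, so the maximum possible is C(6,2) = 15.
Density = 8/15.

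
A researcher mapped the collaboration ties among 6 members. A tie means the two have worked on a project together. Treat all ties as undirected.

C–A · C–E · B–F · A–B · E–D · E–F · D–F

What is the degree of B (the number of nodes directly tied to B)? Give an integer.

2

B is directly tied to A and F. That is 2 neighbors, so the degree of B is 2.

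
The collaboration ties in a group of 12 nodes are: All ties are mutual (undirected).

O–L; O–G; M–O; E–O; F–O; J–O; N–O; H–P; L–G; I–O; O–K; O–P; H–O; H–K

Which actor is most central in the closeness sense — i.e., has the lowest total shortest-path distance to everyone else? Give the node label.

Farness (sum of distances to all others) for each node — E:21, F:21, G:20, H:19, I:21, J:21, K:20, L:20, M:21, N:21, O:11, P:20.
The smallest farness is 11, for O, so O has the highest closeness.

O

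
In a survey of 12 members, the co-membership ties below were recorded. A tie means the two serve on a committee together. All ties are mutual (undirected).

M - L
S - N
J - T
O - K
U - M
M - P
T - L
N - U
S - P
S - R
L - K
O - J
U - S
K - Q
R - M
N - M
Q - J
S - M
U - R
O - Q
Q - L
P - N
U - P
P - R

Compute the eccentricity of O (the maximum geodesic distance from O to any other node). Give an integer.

Distances from O: J:1, K:1, L:2, M:3, N:4, P:4, Q:1, R:4, S:4, T:2, U:4.
The largest is 4 (to R, N, P, U, and S), so the eccentricity of O is 4.

4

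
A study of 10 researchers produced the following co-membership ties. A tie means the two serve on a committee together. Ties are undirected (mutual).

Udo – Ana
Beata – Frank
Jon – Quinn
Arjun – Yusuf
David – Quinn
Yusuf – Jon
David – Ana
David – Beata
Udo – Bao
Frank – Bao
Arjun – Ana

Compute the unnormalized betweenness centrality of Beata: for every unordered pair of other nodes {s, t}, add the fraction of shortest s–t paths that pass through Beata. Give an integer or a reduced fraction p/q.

6

Pairs whose geodesics pass through Beata — Arjun–Frank: 1/2; Ana–Frank: 1/2; Bao–David: 1/2; Bao–Quinn: 1/2; Bao–Jon: 1/3; Frank–David: 1; Frank–Quinn: 1; Frank–Jon: 1; Frank–Yusuf: 2/3.
All other pairs contribute 0.
Summing the contributions gives betweenness(Beata) = 6.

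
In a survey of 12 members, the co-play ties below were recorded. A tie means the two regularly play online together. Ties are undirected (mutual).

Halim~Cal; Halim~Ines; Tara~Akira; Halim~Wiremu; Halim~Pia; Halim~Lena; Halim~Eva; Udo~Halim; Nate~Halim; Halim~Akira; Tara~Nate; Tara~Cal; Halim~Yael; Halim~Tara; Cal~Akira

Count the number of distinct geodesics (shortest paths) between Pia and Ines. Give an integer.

The shortest distance is 2, and the only length-2 path is Pia–Halim–Ines. So there is exactly 1 shortest path.

1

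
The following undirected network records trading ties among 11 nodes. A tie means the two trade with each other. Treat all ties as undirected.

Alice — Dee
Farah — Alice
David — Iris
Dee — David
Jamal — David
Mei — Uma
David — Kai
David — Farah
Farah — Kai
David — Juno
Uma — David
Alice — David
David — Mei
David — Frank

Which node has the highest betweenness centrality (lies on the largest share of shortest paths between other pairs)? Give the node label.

David

Unnormalized betweenness of each node: Alice:1/2, David:40, Dee:0, Farah:1/2, Frank:0, Iris:0, Jamal:0, Juno:0, Kai:0, Mei:0, Uma:0.
David has the largest value, 40, making it the main broker — the node through which the most shortest paths run.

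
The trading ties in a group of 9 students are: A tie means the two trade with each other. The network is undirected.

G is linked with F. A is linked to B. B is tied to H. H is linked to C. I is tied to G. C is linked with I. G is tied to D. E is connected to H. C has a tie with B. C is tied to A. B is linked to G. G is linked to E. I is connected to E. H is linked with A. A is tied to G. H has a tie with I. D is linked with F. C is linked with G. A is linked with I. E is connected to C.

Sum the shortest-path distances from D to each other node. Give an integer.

15

Distances from D: A:2, B:2, C:2, E:2, F:1, G:1, H:3, I:2.
Sum = 2 + 2 + 2 + 2 + 1 + 1 + 3 + 2 = 15.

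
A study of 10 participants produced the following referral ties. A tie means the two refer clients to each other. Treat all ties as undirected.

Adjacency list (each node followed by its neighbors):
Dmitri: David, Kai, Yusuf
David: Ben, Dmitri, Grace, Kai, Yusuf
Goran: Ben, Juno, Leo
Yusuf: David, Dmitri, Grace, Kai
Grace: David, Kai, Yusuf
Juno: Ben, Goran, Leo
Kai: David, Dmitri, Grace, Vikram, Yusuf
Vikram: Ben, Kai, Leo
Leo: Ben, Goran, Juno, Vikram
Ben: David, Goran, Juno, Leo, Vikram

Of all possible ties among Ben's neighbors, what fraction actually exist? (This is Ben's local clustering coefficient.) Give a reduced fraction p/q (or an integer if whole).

Ben's neighbors: David, Goran, Juno, Leo, and Vikram (k = 5).
Possible neighbor pairs: C(5,2) = 10. Edges among them: Goran–Juno, Goran–Leo, Juno–Leo, Leo–Vikram → e = 4.
Clustering(Ben) = 4/10 = 2/5.

2/5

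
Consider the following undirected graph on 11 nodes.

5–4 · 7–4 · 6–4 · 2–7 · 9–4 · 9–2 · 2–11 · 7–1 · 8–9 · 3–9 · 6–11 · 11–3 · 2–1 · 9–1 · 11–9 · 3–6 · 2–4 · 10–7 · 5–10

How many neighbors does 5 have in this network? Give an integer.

2

5 is directly tied to 4 and 10. That is 2 neighbors, so the degree of 5 is 2.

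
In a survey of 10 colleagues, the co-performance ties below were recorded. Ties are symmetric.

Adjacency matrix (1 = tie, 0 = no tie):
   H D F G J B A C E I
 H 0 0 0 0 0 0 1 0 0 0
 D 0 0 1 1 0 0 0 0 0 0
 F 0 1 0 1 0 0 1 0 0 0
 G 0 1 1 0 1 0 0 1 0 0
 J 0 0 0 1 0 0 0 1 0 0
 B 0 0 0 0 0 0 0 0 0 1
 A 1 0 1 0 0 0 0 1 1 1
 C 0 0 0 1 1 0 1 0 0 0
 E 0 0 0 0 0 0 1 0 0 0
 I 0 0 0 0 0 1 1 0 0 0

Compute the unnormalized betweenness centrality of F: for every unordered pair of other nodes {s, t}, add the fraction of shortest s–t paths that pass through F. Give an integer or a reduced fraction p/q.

Pairs whose geodesics pass through F — H–D: 1; H–G: 1/2; D–B: 1; D–A: 1; D–E: 1; D–I: 1; G–B: 1/2; G–A: 1/2; G–E: 1/2; G–I: 1/2.
All other pairs contribute 0.
Summing the contributions gives betweenness(F) = 15/2.

15/2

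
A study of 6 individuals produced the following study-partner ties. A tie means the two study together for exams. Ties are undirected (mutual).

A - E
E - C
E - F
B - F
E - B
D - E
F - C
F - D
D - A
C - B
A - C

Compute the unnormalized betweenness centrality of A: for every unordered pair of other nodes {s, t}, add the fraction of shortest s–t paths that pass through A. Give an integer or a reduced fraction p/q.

1/3

Pairs whose geodesics pass through A — D–C: 1/3.
All other pairs contribute 0.
Summing the contributions gives betweenness(A) = 1/3.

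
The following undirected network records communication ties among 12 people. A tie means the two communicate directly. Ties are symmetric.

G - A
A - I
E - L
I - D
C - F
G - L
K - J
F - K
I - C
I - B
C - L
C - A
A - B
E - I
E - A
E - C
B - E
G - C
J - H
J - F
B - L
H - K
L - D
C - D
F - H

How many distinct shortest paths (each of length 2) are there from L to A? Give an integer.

4

The shortest distance is 2. The length-2 paths are: L–G–A; L–C–A; L–E–A; L–B–A.
That gives 4 distinct shortest paths.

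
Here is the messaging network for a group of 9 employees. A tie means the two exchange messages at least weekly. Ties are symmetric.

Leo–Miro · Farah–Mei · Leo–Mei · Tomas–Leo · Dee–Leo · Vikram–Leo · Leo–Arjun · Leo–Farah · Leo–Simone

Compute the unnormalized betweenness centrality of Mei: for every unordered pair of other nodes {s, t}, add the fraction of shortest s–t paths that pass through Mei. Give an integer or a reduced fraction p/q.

0

No shortest path between any pair of other nodes passes through Mei.
Summing the contributions gives betweenness(Mei) = 0.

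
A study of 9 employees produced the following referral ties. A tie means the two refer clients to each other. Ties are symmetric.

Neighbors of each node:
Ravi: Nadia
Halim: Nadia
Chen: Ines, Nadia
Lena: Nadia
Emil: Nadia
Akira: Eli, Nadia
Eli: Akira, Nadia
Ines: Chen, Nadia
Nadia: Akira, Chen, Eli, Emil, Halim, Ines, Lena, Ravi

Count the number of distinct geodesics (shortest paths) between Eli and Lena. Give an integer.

1

The shortest distance is 2, and the only length-2 path is Eli–Nadia–Lena. So there is exactly 1 shortest path.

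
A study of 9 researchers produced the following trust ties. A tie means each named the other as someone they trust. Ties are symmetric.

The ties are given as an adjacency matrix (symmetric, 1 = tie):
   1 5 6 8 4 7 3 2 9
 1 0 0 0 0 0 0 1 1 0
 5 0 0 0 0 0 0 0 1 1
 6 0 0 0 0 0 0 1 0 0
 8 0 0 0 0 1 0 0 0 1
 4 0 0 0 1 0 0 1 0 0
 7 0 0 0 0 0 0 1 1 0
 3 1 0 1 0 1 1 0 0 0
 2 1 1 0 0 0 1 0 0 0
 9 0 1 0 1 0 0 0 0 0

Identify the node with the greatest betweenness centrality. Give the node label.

Unnormalized betweenness of each node: 1:5/2, 2:13/2, 3:25/2, 4:6, 5:4, 6:0, 7:5/2, 8:4, 9:3.
3 has the largest value, 25/2, making it the main broker — the node through which the most shortest paths run.

3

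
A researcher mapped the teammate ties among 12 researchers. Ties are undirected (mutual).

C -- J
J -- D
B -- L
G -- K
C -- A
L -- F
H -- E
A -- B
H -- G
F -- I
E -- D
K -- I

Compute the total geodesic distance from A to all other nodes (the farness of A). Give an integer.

Distances from A: B:1, C:1, D:3, E:4, F:3, G:6, H:5, I:4, J:2, K:5, L:2.
Sum = 1 + 1 + 3 + 4 + 3 + 6 + 5 + 4 + 2 + 5 + 2 = 36.

36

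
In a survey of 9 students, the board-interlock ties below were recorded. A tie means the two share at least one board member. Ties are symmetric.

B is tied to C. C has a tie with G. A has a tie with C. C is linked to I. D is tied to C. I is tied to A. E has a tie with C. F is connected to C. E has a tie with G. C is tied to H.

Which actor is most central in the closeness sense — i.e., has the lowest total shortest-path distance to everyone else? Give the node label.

C

Farness (sum of distances to all others) for each node — A:14, B:15, C:8, D:15, E:14, F:15, G:14, H:15, I:14.
The smallest farness is 8, for C, so C has the highest closeness.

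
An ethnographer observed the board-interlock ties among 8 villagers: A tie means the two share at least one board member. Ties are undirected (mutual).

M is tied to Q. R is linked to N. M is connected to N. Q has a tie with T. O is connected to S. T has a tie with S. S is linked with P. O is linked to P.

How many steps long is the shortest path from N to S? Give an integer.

4

One shortest route is N – M – Q – T – S, which uses 4 edges, and at distance 3 from N we only reach {T}, which does not include S. So d(N,S) = 4.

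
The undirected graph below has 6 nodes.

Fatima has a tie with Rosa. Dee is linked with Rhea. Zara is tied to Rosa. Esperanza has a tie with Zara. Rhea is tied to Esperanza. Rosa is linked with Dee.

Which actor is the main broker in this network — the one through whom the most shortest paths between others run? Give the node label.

Unnormalized betweenness of each node: Dee:2, Esperanza:1, Fatima:0, Rhea:1, Rosa:5, Zara:2.
Rosa has the largest value, 5, making it the main broker — the node through which the most shortest paths run.

Rosa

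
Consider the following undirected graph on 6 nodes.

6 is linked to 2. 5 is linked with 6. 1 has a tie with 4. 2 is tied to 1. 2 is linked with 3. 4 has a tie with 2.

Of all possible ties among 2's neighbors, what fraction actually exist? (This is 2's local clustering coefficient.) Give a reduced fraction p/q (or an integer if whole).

1/6

2's neighbors: 1, 3, 4, and 6 (k = 4).
Possible neighbor pairs: C(4,2) = 6. Edges among them: 1–4 → e = 1.
Clustering(2) = 1/6.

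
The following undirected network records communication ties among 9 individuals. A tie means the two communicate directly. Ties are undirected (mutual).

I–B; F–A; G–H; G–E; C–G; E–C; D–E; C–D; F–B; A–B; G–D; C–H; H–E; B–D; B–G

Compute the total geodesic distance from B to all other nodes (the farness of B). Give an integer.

Distances from B: A:1, C:2, D:1, E:2, F:1, G:1, H:2, I:1.
Sum = 1 + 2 + 1 + 2 + 1 + 1 + 2 + 1 = 11.

11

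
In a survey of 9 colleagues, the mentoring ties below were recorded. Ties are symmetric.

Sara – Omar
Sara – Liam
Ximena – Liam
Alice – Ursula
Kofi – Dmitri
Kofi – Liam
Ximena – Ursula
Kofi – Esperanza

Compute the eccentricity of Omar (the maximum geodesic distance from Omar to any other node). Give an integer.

5

Distances from Omar: Alice:5, Dmitri:4, Esperanza:4, Kofi:3, Liam:2, Sara:1, Ursula:4, Ximena:3.
The largest is 5 (to Alice), so the eccentricity of Omar is 5.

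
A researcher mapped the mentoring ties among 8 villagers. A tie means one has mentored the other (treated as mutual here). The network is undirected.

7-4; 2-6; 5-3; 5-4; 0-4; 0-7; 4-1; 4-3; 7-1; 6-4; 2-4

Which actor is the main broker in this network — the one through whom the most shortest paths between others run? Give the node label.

Unnormalized betweenness of each node: 0:0, 1:0, 2:0, 3:0, 4:33/2, 5:0, 6:0, 7:1/2.
4 has the largest value, 33/2, making it the main broker — the node through which the most shortest paths run.

4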